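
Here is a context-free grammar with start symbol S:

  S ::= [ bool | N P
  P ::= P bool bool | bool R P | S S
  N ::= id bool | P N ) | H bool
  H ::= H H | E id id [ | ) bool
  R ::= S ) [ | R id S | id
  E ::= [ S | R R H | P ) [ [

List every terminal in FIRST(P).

From P ::= P bool bool: add FIRST(P) = { ), [, bool, id }.
P ::= bool R P contributes {bool}.
From P ::= S S: add FIRST(S) = { ), [, bool, id }.
Union: FIRST(P) = { ), [, bool, id }.

{ ), [, bool, id }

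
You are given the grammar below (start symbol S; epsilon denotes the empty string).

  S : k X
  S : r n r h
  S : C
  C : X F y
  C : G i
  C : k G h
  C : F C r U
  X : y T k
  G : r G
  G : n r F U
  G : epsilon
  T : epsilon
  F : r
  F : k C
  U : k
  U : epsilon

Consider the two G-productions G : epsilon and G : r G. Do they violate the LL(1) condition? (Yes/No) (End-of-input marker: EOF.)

No

FIRST(epsilon) = { epsilon } and FIRST(r G) = { r }.
The first is nullable but FOLLOW(G) = { h, i } is disjoint from FIRST of the second.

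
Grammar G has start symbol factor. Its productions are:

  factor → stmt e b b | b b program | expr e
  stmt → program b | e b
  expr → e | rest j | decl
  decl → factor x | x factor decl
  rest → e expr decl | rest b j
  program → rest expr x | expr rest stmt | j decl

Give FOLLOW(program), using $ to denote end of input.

In factor → b b program: program is at the end, add FOLLOW(factor) = { $, b, e, j, x }.
In stmt → program b: add FIRST(b) = { b }.
Union: FOLLOW(program) = { $, b, e, j, x }.

{ $, b, e, j, x }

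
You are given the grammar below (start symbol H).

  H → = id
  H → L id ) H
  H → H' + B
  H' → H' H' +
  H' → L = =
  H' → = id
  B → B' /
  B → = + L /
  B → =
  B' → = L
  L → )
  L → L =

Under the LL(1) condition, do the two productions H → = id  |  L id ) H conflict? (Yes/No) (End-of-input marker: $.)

No

FIRST(= id) = { = } and FIRST(L id ) H) = { ) }.
The FIRST sets are disjoint and neither alternative is nullable — no conflict.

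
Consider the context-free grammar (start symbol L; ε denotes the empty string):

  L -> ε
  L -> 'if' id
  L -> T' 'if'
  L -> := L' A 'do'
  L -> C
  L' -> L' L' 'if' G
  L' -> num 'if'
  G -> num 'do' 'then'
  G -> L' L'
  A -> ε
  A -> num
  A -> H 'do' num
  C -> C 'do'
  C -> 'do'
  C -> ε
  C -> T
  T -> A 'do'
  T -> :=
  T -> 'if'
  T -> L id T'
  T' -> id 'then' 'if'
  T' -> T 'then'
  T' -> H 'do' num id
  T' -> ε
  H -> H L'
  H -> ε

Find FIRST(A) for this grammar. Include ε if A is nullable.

A -> ε contributes ε.
A -> num contributes {num}.
From A -> H 'do' num: H nullable, take FIRST(H) ∪ {'do'} = { 'do', num }.
Union: FIRST(A) = { 'do', num, ε }.

{ 'do', num, ε }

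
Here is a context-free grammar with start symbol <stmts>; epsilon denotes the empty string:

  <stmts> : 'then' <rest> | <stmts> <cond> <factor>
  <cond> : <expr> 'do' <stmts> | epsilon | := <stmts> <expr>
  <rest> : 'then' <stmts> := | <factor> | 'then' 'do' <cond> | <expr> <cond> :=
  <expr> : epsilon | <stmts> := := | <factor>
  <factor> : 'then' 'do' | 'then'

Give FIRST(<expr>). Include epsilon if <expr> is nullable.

<expr> : epsilon contributes epsilon.
From <expr> : <stmts> := :=: add FIRST(<stmts>) = { 'then' }.
From <expr> : <factor>: add FIRST(<factor>) = { 'then' }.
Union: FIRST(<expr>) = { 'then', epsilon }.

{ 'then', epsilon }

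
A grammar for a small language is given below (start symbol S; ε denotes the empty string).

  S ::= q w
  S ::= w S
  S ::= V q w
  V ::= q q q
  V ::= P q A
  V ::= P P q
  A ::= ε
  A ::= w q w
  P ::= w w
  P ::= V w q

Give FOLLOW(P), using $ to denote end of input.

In V ::= P q A: add FIRST(q A) = { q }.
In V ::= P P q: add FIRST(P q) = { q, w }.
In V ::= P P q: add FIRST(q) = { q }.
Union: FOLLOW(P) = { q, w }.

{ q, w }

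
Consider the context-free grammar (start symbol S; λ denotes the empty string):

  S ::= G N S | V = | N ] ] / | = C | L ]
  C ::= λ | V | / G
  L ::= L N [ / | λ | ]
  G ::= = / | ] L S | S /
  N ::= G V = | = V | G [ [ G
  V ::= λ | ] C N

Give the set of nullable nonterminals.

{ C, L, V }

Directly nullable (have an λ-production): C, L, V.
No other nonterminal has a production whose RHS symbols are all nullable.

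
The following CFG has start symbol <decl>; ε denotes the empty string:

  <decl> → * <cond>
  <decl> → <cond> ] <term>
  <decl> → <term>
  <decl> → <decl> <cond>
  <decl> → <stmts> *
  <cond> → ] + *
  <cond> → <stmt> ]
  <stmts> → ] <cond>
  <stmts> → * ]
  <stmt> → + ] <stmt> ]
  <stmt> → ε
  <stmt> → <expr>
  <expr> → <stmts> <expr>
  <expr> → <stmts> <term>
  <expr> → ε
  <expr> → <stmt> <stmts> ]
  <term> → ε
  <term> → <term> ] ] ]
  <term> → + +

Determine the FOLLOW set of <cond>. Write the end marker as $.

{ $, *, +, ] }

In <decl> → * <cond>: <cond> is at the end, add FOLLOW(<decl>) = { $, *, +, ] }.
In <decl> → <cond> ] <term>: add FIRST(] <term>) = { ] }.
In <decl> → <decl> <cond>: <cond> is at the end, add FOLLOW(<decl>) = { $, *, +, ] }.
In <stmts> → ] <cond>: <cond> is at the end, add FOLLOW(<stmts>) = { *, +, ] }.
Union: FOLLOW(<cond>) = { $, *, +, ] }.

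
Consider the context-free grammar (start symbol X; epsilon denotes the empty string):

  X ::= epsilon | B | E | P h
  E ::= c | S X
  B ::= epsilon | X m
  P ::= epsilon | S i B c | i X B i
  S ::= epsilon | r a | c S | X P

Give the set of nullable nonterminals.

Directly nullable (have an epsilon-production): X, B, P, S.
E ::= S X with every symbol nullable, so E is nullable.

{ B, E, P, S, X }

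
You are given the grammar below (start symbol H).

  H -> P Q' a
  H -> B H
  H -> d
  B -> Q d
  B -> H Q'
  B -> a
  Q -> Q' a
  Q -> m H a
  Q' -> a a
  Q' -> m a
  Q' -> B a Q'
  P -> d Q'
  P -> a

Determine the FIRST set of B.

From B -> Q d: add FIRST(Q) = { a, d, m }.
From B -> H Q': add FIRST(H) = { a, d, m }.
B -> a contributes {a}.
Union: FIRST(B) = { a, d, m }.

{ a, d, m }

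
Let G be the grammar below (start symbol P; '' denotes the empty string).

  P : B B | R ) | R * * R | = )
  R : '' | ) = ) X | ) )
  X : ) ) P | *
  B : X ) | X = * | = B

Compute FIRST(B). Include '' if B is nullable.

{ ), *, = }

From B : X ): add FIRST(X) = { ), * }.
From B : X = *: add FIRST(X) = { ), * }.
B : = B contributes {=}.
Union: FIRST(B) = { ), *, = }.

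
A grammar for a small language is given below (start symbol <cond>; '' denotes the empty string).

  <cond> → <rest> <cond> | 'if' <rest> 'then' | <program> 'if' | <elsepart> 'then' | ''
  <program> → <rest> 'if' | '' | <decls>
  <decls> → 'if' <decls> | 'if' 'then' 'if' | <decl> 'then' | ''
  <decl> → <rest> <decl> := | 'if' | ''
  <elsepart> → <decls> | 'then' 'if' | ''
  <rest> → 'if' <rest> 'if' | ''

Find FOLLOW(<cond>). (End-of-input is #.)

<cond> is the start symbol, so # ∈ FOLLOW(<cond>).
In <cond> → <rest> <cond>: <cond> is at the end, add FOLLOW(<cond>) = { # }.
Union: FOLLOW(<cond>) = { # }.

{ # }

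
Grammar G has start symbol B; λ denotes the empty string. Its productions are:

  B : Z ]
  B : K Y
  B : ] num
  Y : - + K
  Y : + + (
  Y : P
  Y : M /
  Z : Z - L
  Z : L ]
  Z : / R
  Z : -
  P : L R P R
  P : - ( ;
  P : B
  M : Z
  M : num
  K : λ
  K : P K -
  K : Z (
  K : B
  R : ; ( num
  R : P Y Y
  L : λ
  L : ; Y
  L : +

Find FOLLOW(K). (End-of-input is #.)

{ #, (, +, -, /, ;, ], num }

In B : K Y: add FIRST(Y) = { +, -, /, ;, ], num }.
In Y : - + K: K is at the end, add FOLLOW(Y) = { #, (, +, -, /, ;, ], num }.
In K : P K -: add FIRST(-) = { - }.
Union: FOLLOW(K) = { #, (, +, -, /, ;, ], num }.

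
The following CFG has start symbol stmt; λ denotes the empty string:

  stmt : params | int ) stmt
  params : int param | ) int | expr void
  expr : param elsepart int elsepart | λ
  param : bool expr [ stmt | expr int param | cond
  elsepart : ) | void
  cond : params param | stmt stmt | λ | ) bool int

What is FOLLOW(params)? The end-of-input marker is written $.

{ $, ), bool, int, void }

In stmt : params: params is at the end, add FOLLOW(stmt) = { $, ), bool, int, void }.
In cond : params param: add FIRST(param)\{λ} = { ), bool, int, void }.
  Since param is nullable, also add FOLLOW(cond) = { $, ), bool, int, void }.
Union: FOLLOW(params) = { $, ), bool, int, void }.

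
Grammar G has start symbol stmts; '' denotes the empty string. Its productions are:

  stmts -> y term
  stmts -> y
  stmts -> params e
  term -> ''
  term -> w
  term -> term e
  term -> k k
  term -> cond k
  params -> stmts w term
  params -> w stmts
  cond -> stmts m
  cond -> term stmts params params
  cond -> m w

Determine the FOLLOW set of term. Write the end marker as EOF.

In stmts -> y term: term is at the end, add FOLLOW(stmts) = { EOF, e, k, m, w, y }.
In term -> term e: add FIRST(e) = { e }.
In params -> stmts w term: term is at the end, add FOLLOW(params) = { e, k, w, y }.
In cond -> term stmts params params: add FIRST(stmts params params) = { w, y }.
Union: FOLLOW(term) = { EOF, e, k, m, w, y }.

{ EOF, e, k, m, w, y }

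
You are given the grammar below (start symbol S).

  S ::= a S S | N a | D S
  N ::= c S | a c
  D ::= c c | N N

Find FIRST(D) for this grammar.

{ a, c }

D ::= c c contributes {c}.
From D ::= N N: add FIRST(N) = { a, c }.
Union: FIRST(D) = { a, c }.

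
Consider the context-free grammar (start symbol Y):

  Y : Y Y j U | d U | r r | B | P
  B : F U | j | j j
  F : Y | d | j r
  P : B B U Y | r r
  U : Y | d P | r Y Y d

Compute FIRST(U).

From U : Y: add FIRST(Y) = { d, j, r }.
U : d P contributes {d}.
U : r Y Y d contributes {r}.
Union: FIRST(U) = { d, j, r }.

{ d, j, r }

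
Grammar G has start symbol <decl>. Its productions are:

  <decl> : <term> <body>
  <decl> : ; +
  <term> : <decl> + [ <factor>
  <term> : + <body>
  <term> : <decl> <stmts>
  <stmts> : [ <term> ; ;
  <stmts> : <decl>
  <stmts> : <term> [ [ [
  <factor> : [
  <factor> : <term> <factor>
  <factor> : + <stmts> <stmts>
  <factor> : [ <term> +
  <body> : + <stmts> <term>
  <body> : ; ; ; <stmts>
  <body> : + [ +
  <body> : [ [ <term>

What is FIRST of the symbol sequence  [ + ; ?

[ is a terminal; add {[} and stop.

{ [ }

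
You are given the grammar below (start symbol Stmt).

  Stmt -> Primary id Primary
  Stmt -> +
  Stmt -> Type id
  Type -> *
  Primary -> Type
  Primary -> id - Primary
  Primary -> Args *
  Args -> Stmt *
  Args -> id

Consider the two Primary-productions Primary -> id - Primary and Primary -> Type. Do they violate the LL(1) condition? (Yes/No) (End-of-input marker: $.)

FIRST(id - Primary) = { id } and FIRST(Type) = { * }.
The FIRST sets are disjoint and neither alternative is nullable — no conflict.

No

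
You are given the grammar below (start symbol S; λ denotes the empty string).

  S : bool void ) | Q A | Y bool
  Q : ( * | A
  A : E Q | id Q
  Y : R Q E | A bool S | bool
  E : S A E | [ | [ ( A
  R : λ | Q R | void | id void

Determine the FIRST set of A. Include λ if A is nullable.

From A : E Q: add FIRST(E) = { (, [, bool, id, void }.
A : id Q contributes {id}.
Union: FIRST(A) = { (, [, bool, id, void }.

{ (, [, bool, id, void }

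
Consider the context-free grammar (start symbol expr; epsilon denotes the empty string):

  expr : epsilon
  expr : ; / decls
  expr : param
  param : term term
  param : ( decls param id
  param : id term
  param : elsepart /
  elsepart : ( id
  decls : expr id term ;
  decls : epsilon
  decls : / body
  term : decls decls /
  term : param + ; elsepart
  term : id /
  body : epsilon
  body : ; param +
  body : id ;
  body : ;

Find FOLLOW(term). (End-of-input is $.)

In param : term term: add FIRST(term) = { (, /, ;, id }.
In param : term term: term is at the end, add FOLLOW(param) = { $, +, id }.
In param : id term: term is at the end, add FOLLOW(param) = { $, +, id }.
In decls : expr id term ;: add FIRST(;) = { ; }.
Union: FOLLOW(term) = { $, (, +, /, ;, id }.

{ $, (, +, /, ;, id }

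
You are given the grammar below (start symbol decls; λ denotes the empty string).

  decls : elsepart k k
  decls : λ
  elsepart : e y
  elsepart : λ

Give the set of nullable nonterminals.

Directly nullable (have an λ-production): decls, elsepart.

{ decls, elsepart }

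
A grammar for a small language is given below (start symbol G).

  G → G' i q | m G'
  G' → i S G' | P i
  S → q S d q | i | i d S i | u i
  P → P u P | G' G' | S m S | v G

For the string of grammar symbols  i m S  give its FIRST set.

{ i }

i is a terminal; add {i} and stop.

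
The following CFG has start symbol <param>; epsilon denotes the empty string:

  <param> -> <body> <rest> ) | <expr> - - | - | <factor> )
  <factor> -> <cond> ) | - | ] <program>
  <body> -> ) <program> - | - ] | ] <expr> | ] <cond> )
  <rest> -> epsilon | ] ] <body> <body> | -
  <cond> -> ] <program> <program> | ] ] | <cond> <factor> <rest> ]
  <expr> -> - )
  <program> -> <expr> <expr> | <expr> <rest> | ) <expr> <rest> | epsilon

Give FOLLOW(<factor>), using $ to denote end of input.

In <param> -> <factor> ): add FIRST()) = { ) }.
In <cond> -> <cond> <factor> <rest> ]: add FIRST(<rest> ]) = { -, ] }.
Union: FOLLOW(<factor>) = { ), -, ] }.

{ ), -, ] }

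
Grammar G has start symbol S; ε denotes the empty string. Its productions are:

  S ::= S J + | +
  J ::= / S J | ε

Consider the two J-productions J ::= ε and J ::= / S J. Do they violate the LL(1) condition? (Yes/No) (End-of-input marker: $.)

No

FIRST(ε) = { ε } and FIRST(/ S J) = { / }.
The first is nullable but FOLLOW(J) = { + } is disjoint from FIRST of the second.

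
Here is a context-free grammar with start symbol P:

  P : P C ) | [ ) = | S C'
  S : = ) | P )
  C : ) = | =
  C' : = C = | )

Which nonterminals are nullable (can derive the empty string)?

{ } (none)

No nonterminal has an empty production or an RHS whose symbols are all nullable.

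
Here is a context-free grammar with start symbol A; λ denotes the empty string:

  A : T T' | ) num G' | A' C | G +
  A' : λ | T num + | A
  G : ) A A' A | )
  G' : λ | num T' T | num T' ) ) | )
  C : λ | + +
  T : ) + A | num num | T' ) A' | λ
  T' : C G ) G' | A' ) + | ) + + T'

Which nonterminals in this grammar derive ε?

{ A, A', C, G', T }

Directly nullable (have an λ-production): A', G', C, T.
A : A' C with every symbol nullable, so A is nullable.
No other nonterminal has a production whose RHS symbols are all nullable.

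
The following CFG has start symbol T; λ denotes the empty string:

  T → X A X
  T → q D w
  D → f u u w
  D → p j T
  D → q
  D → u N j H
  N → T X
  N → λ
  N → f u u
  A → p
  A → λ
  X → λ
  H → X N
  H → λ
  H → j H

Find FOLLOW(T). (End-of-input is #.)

T is the start symbol, so # ∈ FOLLOW(T).
In D → p j T: T is at the end, add FOLLOW(D) = { w }.
In N → T X: add FIRST(X)\{λ} = {  }.
  Since X is nullable, also add FOLLOW(N) = { j, w }.
Union: FOLLOW(T) = { #, j, w }.

{ #, j, w }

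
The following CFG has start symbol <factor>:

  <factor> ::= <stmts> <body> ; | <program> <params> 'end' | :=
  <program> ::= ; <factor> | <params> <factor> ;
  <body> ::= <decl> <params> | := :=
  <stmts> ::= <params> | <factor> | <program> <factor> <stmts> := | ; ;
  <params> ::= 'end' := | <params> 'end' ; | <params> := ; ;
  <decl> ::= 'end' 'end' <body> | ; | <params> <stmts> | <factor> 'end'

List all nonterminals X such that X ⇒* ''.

No nonterminal has an empty production or an RHS whose symbols are all nullable.

{ } (none)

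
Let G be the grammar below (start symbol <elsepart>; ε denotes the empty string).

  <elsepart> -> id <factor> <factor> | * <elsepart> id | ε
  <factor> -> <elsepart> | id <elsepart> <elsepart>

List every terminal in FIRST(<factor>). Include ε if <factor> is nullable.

{ *, id, ε }

From <factor> -> <elsepart>: add FIRST(<elsepart>) = { *, id, ε } (including ε since <elsepart> is nullable).
<factor> -> id <elsepart> <elsepart> contributes {id}.
Union: FIRST(<factor>) = { *, id, ε }.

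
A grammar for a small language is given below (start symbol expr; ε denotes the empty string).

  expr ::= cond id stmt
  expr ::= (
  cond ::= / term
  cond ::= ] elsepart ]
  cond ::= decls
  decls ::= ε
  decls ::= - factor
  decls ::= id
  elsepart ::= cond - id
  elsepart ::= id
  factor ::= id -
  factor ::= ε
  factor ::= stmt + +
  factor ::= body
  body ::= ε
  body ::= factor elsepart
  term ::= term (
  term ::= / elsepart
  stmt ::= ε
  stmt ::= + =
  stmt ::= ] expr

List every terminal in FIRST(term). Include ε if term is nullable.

From term ::= term (: add FIRST(term) = { / }.
term ::= / elsepart contributes {/}.
Union: FIRST(term) = { / }.

{ / }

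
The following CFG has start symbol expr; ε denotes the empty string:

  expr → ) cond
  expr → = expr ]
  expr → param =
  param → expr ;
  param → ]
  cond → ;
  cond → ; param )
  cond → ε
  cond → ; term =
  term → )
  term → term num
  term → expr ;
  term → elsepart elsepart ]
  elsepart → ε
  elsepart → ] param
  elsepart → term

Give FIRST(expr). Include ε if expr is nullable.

{ ), =, ] }

expr → ) cond contributes {)}.
expr → = expr ] contributes {=}.
From expr → param =: add FIRST(param) = { ), =, ] }.
Union: FIRST(expr) = { ), =, ] }.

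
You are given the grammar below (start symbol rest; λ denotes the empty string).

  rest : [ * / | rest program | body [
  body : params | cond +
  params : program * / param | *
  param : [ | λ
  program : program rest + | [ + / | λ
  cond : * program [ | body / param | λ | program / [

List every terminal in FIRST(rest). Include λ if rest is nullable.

{ *, +, /, [ }

rest : [ * / contributes {[}.
From rest : rest program: add FIRST(rest) = { *, +, /, [ }.
From rest : body [: add FIRST(body) = { *, +, /, [ }.
Union: FIRST(rest) = { *, +, /, [ }.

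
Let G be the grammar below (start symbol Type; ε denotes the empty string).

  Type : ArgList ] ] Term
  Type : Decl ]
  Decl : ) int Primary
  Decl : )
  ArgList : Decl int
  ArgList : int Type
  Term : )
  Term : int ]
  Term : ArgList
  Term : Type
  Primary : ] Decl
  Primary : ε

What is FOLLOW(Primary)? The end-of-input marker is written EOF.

In Decl : ) int Primary: Primary is at the end, add FOLLOW(Decl) = { ], int }.
Union: FOLLOW(Primary) = { ], int }.

{ ], int }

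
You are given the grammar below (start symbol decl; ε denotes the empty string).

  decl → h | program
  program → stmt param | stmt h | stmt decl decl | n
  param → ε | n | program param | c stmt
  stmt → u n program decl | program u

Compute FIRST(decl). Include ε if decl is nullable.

decl → h contributes {h}.
From decl → program: add FIRST(program) = { n, u }.
Union: FIRST(decl) = { h, n, u }.

{ h, n, u }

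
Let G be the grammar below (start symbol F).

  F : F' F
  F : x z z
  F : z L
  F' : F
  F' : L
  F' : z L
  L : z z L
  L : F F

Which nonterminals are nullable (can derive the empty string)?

No nonterminal has an empty production or an RHS whose symbols are all nullable.

{ } (none)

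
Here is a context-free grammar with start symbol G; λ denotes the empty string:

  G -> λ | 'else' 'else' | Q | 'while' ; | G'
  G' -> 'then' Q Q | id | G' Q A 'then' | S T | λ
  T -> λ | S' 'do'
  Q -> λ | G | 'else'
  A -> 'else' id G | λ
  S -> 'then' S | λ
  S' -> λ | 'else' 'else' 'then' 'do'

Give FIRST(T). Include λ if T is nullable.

T -> λ contributes λ.
From T -> S' 'do': S' nullable, take FIRST(S') ∪ {'do'} = { 'do', 'else' }.
Union: FIRST(T) = { 'do', 'else', λ }.

{ 'do', 'else', λ }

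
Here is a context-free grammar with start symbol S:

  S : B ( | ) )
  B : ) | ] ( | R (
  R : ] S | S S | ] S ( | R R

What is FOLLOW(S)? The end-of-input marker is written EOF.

{ EOF, (, ), ] }

S is the start symbol, so EOF ∈ FOLLOW(S).
In R : ] S: S is at the end, add FOLLOW(R) = { (, ), ] }.
In R : S S: add FIRST(S) = { ), ] }.
In R : S S: S is at the end, add FOLLOW(R) = { (, ), ] }.
In R : ] S (: add FIRST(() = { ( }.
Union: FOLLOW(S) = { EOF, (, ), ] }.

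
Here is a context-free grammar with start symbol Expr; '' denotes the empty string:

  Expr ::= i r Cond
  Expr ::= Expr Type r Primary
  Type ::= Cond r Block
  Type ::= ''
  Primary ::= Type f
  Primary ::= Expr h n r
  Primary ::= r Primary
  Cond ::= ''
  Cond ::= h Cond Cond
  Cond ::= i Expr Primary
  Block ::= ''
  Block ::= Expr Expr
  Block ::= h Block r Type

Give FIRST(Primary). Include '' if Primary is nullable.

{ f, h, i, r }

From Primary ::= Type f: Type nullable, take FIRST(Type) ∪ {f} = { f, h, i, r }.
From Primary ::= Expr h n r: add FIRST(Expr) = { i }.
Primary ::= r Primary contributes {r}.
Union: FIRST(Primary) = { f, h, i, r }.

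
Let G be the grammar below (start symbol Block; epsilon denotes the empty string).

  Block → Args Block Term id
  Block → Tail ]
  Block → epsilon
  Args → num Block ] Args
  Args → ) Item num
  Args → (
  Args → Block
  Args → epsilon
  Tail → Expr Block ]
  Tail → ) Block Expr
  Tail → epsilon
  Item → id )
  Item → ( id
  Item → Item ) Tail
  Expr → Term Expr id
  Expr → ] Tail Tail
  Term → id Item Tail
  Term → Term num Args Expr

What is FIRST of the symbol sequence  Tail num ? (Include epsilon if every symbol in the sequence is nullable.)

{ ), ], id, num }

Add FIRST(Tail)\{epsilon} = { ), ], id }; Tail is nullable, continue.
num is a terminal; add {num} and stop.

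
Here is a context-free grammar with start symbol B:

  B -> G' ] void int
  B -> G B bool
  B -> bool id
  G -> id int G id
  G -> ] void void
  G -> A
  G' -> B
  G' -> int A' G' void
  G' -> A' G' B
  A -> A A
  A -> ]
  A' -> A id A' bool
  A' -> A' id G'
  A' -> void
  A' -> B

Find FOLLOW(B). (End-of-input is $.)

B is the start symbol, so $ ∈ FOLLOW(B).
In B -> G B bool: add FIRST(bool) = { bool }.
In G' -> B: B is at the end, add FOLLOW(G') = { ], bool, id, int, void }.
In G' -> A' G' B: B is at the end, add FOLLOW(G') = { ], bool, id, int, void }.
In A' -> B: B is at the end, add FOLLOW(A') = { ], bool, id, int, void }.
Union: FOLLOW(B) = { $, ], bool, id, int, void }.

{ $, ], bool, id, int, void }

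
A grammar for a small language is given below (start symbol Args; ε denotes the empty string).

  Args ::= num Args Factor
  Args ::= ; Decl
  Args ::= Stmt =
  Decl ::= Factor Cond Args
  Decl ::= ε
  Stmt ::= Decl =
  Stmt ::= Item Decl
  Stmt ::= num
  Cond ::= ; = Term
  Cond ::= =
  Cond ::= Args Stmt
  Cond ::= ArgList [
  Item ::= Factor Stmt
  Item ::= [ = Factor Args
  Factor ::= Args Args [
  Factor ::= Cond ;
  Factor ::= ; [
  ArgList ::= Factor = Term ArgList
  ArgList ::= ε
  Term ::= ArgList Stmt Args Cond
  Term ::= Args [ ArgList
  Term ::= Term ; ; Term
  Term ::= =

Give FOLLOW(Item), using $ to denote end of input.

In Stmt ::= Item Decl: add FIRST(Decl)\{ε} = { ;, =, [, num }.
  Since Decl is nullable, also add FOLLOW(Stmt) = { ;, =, [, num }.
Union: FOLLOW(Item) = { ;, =, [, num }.

{ ;, =, [, num }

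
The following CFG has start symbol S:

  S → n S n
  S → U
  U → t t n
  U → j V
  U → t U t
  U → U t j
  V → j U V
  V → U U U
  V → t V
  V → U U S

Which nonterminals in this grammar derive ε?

No nonterminal has an empty production or an RHS whose symbols are all nullable.

{ } (none)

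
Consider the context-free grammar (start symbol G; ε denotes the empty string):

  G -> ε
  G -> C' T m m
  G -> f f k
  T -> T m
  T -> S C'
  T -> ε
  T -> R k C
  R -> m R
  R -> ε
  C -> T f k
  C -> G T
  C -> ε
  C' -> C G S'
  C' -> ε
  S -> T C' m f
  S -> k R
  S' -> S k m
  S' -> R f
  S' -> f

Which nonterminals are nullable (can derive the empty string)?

{ C, C', G, R, T }

Directly nullable (have an ε-production): G, T, R, C, C'.
No other nonterminal has a production whose RHS symbols are all nullable.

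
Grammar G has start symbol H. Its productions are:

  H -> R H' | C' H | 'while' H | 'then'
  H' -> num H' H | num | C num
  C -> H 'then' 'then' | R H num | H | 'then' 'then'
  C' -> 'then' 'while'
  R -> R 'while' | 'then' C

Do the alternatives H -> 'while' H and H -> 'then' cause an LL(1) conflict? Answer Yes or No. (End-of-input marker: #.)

FIRST('while' H) = { 'while' } and FIRST('then') = { 'then' }.
The FIRST sets are disjoint and neither alternative is nullable — no conflict.

No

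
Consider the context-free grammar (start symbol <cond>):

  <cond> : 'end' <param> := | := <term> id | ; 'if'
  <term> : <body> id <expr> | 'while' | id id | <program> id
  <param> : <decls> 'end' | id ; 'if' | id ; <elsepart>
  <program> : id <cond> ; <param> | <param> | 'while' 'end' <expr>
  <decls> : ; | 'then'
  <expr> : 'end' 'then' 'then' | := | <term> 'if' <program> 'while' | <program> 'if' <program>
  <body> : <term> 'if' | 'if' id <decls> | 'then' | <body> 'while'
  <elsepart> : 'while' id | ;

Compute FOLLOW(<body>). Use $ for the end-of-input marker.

{ 'while', id }

In <term> : <body> id <expr>: add FIRST(id <expr>) = { id }.
In <body> : <body> 'while': add FIRST('while') = { 'while' }.
Union: FOLLOW(<body>) = { 'while', id }.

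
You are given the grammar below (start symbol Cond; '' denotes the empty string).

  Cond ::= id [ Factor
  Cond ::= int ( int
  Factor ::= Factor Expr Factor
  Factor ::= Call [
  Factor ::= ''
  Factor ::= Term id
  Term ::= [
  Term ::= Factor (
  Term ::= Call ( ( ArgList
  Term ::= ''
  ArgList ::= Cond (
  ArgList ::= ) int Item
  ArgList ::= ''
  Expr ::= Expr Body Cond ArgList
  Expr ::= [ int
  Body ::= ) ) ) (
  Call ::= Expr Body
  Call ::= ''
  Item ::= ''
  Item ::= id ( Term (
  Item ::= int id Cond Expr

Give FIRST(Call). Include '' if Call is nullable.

{ [, '' }

From Call ::= Expr Body: add FIRST(Expr) = { [ }.
Call ::= '' contributes ''.
Union: FIRST(Call) = { [, '' }.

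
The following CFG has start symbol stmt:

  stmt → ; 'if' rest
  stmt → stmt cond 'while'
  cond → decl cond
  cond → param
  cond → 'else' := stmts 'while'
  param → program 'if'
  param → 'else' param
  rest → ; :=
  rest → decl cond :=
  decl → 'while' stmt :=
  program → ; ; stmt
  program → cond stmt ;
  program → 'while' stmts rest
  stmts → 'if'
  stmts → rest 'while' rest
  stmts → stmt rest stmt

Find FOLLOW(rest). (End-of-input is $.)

In stmt → ; 'if' rest: rest is at the end, add FOLLOW(stmt) = { $, 'else', 'if', 'while', :=, ; }.
In program → 'while' stmts rest: rest is at the end, add FOLLOW(program) = { 'if' }.
In stmts → rest 'while' rest: add FIRST('while' rest) = { 'while' }.
In stmts → rest 'while' rest: rest is at the end, add FOLLOW(stmts) = { 'while', ; }.
In stmts → stmt rest stmt: add FIRST(stmt) = { ; }.
Union: FOLLOW(rest) = { $, 'else', 'if', 'while', :=, ; }.

{ $, 'else', 'if', 'while', :=, ; }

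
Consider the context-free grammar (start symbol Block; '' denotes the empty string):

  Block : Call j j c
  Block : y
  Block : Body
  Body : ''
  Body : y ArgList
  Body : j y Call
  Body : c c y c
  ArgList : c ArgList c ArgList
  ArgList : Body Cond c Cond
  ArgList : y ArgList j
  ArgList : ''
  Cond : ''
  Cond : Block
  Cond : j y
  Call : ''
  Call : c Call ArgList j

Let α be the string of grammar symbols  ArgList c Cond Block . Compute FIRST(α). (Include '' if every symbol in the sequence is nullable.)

Add FIRST(ArgList)\{''} = { c, j, y }; ArgList is nullable, continue.
c is a terminal; add {c} and stop.

{ c, j, y }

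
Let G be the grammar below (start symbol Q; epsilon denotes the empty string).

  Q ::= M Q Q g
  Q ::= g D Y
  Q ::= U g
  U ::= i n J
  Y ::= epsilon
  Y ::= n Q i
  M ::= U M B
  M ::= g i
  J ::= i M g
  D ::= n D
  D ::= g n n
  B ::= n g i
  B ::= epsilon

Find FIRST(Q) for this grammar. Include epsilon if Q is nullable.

{ g, i }

From Q ::= M Q Q g: add FIRST(M) = { g, i }.
Q ::= g D Y contributes {g}.
From Q ::= U g: add FIRST(U) = { i }.
Union: FIRST(Q) = { g, i }.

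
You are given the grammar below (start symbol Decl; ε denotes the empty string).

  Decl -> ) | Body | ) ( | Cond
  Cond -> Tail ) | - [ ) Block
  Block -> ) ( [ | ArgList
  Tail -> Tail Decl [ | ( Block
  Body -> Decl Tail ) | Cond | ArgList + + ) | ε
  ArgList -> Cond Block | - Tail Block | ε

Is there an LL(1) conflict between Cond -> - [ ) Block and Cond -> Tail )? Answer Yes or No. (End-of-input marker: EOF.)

No

FIRST(- [ ) Block) = { - } and FIRST(Tail )) = { ( }.
The FIRST sets are disjoint and neither alternative is nullable — no conflict.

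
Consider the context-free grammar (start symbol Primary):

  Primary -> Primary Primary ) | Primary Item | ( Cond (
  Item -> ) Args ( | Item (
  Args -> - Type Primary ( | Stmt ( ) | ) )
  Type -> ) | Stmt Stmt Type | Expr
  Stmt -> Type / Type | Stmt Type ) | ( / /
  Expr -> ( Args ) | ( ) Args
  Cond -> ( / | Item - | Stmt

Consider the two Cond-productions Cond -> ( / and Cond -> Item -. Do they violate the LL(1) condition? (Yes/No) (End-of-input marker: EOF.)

FIRST(( /) = { ( } and FIRST(Item -) = { ) }.
The FIRST sets are disjoint and neither alternative is nullable — no conflict.

No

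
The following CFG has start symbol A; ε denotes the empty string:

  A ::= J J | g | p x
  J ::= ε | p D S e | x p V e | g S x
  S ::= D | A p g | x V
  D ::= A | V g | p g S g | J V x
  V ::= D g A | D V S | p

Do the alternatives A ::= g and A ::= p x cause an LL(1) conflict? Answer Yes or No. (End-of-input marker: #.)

No

FIRST(g) = { g } and FIRST(p x) = { p }.
The FIRST sets are disjoint and neither alternative is nullable — no conflict.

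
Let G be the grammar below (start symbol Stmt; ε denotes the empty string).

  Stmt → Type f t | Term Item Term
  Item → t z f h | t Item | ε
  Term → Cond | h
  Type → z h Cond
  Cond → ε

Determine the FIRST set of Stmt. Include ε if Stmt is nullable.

{ h, t, z, ε }

From Stmt → Type f t: add FIRST(Type) = { z }.
From Stmt → Term Item Term: Term, Item, Term nullable, take FIRST(Term) ∪ FIRST(Item) ∪ FIRST(Term) = { h, t }; also ε since the whole RHS is nullable.
Union: FIRST(Stmt) = { h, t, z, ε }.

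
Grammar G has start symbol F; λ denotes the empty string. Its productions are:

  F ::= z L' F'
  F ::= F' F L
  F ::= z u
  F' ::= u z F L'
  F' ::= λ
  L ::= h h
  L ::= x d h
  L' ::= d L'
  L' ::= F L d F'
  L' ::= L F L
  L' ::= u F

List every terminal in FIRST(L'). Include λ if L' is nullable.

{ d, h, u, x, z }

L' ::= d L' contributes {d}.
From L' ::= F L d F': add FIRST(F) = { u, z }.
From L' ::= L F L: add FIRST(L) = { h, x }.
L' ::= u F contributes {u}.
Union: FIRST(L') = { d, h, u, x, z }.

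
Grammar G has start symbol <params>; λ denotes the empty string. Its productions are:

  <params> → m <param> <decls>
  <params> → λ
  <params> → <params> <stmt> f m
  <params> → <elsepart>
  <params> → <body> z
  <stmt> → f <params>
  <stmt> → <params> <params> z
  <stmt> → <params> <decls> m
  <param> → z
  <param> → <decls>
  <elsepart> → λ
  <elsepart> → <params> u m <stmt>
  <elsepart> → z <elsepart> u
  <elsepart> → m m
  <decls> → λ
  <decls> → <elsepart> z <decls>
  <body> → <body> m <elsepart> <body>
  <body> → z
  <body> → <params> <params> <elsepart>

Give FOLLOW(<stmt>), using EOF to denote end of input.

{ EOF, f, m, u, z }

In <params> → <params> <stmt> f m: add FIRST(f m) = { f }.
In <elsepart> → <params> u m <stmt>: <stmt> is at the end, add FOLLOW(<elsepart>) = { EOF, f, m, u, z }.
Union: FOLLOW(<stmt>) = { EOF, f, m, u, z }.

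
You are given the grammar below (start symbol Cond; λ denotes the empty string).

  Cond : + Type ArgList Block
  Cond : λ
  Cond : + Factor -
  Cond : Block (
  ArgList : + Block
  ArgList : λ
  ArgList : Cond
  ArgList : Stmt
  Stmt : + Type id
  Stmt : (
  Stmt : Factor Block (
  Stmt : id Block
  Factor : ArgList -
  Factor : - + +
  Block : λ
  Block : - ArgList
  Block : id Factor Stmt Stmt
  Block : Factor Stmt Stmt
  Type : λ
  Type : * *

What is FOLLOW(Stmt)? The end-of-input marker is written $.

In ArgList : Stmt: Stmt is at the end, add FOLLOW(ArgList) = { $, (, +, -, id }.
In Block : id Factor Stmt Stmt: add FIRST(Stmt) = { (, +, -, id }.
In Block : id Factor Stmt Stmt: Stmt is at the end, add FOLLOW(Block) = { $, (, +, -, id }.
In Block : Factor Stmt Stmt: add FIRST(Stmt) = { (, +, -, id }.
In Block : Factor Stmt Stmt: Stmt is at the end, add FOLLOW(Block) = { $, (, +, -, id }.
Union: FOLLOW(Stmt) = { $, (, +, -, id }.

{ $, (, +, -, id }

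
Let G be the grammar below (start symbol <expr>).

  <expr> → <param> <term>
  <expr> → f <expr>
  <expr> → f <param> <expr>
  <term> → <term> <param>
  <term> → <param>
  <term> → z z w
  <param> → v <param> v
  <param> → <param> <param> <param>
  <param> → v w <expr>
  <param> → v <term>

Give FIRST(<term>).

{ v, z }

From <term> → <term> <param>: add FIRST(<term>) = { v, z }.
From <term> → <param>: add FIRST(<param>) = { v }.
<term> → z z w contributes {z}.
Union: FIRST(<term>) = { v, z }.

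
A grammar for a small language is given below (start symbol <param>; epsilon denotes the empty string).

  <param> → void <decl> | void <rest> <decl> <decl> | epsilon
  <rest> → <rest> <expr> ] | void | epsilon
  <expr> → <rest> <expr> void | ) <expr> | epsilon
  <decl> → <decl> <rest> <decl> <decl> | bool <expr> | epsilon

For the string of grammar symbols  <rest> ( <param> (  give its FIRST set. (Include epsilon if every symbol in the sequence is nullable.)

{ (, ), ], void }

Add FIRST(<rest>)\{epsilon} = { ), ], void }; <rest> is nullable, continue.
( is a terminal; add {(} and stop.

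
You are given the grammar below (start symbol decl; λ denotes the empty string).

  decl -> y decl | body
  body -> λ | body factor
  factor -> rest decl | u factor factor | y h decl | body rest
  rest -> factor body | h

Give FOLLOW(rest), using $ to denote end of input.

In factor -> rest decl: add FIRST(decl)\{λ} = { h, u, y }.
  Since decl is nullable, also add FOLLOW(factor) = { $, h, u, y }.
In factor -> body rest: rest is at the end, add FOLLOW(factor) = { $, h, u, y }.
Union: FOLLOW(rest) = { $, h, u, y }.

{ $, h, u, y }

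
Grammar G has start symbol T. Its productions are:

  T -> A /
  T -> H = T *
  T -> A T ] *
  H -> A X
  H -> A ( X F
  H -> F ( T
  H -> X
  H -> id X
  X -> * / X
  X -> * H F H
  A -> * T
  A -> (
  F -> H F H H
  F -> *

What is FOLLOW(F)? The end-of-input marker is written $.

In H -> A ( X F: F is at the end, add FOLLOW(H) = { (, *, =, id }.
In H -> F ( T: add FIRST(( T) = { ( }.
In X -> * H F H: add FIRST(H) = { (, *, id }.
In F -> H F H H: add FIRST(H H) = { (, *, id }.
Union: FOLLOW(F) = { (, *, =, id }.

{ (, *, =, id }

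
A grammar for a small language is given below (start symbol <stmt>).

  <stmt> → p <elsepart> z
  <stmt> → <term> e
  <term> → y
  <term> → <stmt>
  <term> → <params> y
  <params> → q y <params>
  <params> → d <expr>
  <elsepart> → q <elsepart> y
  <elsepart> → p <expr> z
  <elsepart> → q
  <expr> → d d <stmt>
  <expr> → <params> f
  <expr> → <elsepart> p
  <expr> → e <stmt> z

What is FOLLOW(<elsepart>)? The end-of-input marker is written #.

In <stmt> → p <elsepart> z: add FIRST(z) = { z }.
In <elsepart> → q <elsepart> y: add FIRST(y) = { y }.
In <expr> → <elsepart> p: add FIRST(p) = { p }.
Union: FOLLOW(<elsepart>) = { p, y, z }.

{ p, y, z }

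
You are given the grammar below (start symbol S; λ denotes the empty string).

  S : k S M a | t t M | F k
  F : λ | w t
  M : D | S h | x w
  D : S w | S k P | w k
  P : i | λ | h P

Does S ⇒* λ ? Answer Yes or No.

Nullable nonterminals: F, P.
No production of S has an RHS whose symbols are all nullable, so S is not nullable.

No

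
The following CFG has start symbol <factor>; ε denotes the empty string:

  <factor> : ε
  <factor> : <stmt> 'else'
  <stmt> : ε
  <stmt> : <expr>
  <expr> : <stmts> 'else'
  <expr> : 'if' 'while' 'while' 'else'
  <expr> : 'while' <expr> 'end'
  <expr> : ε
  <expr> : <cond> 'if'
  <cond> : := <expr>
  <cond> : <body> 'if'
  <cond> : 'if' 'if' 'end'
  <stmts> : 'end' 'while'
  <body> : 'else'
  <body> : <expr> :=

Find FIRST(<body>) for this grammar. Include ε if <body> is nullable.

<body> : 'else' contributes {'else'}.
From <body> : <expr> :=: <expr> nullable, take FIRST(<expr>) ∪ {:=} = { 'else', 'end', 'if', 'while', := }.
Union: FIRST(<body>) = { 'else', 'end', 'if', 'while', := }.

{ 'else', 'end', 'if', 'while', := }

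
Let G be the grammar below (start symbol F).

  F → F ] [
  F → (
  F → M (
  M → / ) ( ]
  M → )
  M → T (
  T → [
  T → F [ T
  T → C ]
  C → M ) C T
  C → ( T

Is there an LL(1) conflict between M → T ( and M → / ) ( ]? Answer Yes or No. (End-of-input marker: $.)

Yes

FIRST(T () = { (, ), /, [ } and FIRST(/ ) ( ]) = { / }.
Both contain /, so the two alternatives are not disjoint — LL(1) conflict.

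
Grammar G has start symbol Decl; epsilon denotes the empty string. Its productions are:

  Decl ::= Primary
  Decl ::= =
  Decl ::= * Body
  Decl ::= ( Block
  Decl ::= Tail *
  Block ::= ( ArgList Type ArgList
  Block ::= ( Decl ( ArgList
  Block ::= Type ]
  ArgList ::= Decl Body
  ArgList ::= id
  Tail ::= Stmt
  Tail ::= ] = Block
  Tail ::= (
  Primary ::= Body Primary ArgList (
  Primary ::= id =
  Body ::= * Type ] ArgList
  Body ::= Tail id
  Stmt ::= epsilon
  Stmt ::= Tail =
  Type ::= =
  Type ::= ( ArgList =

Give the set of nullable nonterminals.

{ Stmt, Tail }

Directly nullable (have an epsilon-production): Stmt.
Tail ::= Stmt with every symbol nullable, so Tail is nullable.
No other nonterminal has a production whose RHS symbols are all nullable.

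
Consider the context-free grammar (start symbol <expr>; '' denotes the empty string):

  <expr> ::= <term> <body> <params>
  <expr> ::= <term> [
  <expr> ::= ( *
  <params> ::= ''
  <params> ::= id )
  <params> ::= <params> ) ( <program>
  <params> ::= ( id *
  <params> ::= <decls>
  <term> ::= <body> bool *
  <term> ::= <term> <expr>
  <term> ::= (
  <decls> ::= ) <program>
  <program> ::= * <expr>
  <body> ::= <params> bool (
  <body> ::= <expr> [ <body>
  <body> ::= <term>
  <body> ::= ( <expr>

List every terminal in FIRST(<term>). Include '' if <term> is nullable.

{ (, ), bool, id }

From <term> ::= <body> bool *: add FIRST(<body>) = { (, ), bool, id }.
From <term> ::= <term> <expr>: add FIRST(<term>) = { (, ), bool, id }.
<term> ::= ( contributes {(}.
Union: FIRST(<term>) = { (, ), bool, id }.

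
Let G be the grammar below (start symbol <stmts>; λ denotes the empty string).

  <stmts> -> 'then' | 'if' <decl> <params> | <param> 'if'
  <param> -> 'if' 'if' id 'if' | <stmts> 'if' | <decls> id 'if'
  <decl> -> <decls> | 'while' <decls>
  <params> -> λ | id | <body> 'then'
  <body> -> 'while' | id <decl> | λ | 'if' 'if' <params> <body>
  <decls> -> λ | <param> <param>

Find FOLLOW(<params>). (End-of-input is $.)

{ $, 'if', 'then', 'while', id }

In <stmts> -> 'if' <decl> <params>: <params> is at the end, add FOLLOW(<stmts>) = { $, 'if' }.
In <body> -> 'if' 'if' <params> <body>: add FIRST(<body>)\{λ} = { 'if', 'while', id }.
  Since <body> is nullable, also add FOLLOW(<body>) = { 'then' }.
Union: FOLLOW(<params>) = { $, 'if', 'then', 'while', id }.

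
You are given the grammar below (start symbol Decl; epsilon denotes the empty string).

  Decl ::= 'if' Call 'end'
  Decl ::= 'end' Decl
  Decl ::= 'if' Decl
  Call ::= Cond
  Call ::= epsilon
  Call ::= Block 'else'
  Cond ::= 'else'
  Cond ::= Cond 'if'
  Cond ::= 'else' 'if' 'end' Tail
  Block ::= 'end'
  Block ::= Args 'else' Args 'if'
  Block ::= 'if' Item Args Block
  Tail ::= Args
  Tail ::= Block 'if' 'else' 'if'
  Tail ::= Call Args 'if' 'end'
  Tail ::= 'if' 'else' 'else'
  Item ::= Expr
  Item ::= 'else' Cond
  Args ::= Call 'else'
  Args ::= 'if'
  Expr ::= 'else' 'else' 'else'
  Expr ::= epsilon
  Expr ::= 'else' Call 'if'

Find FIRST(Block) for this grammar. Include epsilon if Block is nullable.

Block ::= 'end' contributes {'end'}.
From Block ::= Args 'else' Args 'if': add FIRST(Args) = { 'else', 'end', 'if' }.
Block ::= 'if' Item Args Block contributes {'if'}.
Union: FIRST(Block) = { 'else', 'end', 'if' }.

{ 'else', 'end', 'if' }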